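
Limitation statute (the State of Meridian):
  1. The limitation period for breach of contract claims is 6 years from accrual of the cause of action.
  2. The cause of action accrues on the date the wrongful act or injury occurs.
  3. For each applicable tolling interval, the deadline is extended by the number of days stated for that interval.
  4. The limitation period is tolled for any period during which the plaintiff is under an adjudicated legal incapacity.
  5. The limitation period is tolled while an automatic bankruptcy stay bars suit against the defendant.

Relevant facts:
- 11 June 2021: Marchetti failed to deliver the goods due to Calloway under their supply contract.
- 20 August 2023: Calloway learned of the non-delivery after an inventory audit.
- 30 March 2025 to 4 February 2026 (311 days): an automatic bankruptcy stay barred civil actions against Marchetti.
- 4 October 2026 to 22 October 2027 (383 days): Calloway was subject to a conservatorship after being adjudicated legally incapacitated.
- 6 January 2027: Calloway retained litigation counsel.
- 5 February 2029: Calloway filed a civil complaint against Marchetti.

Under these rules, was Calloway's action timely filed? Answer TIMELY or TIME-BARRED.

Because the rule ties accrual to occurrence, the claim accrued on 11 June 2021, not on the 20 August 2023 discovery date.
The untolled deadline — 6 years after 11 June 2021 — is 11 June 2027.
The period was tolled for 311 days by the automatic bankruptcy stay (30 March 2025 to 4 February 2026), pushing the deadline to 17 April 2028.
The plaintiff's legal incapacity from 4 October 2026 to 22 October 2027 tolled the period for 383 days, extending the deadline to 5 May 2029.
None of the other events listed affects the running of the period under the stated rules.
Calloway filed on 5 February 2029, before the 5 May 2029 deadline, so the action is timely.

TIMELY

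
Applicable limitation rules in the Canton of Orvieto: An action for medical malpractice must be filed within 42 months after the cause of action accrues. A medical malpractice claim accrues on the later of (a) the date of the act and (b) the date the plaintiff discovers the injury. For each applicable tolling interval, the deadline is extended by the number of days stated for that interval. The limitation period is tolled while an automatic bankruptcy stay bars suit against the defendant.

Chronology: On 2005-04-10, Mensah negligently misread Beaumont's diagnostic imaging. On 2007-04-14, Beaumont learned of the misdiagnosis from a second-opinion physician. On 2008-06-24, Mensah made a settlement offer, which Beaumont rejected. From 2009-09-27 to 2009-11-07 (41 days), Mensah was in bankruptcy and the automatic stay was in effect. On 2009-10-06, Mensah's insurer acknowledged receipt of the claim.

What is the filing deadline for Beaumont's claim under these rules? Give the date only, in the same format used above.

Taking the later of the act (2005-04-10) and discovery (2007-04-14), the claim accrued on 2007-04-14.
The untolled deadline — 42 months after 2007-04-14 — is 2010-10-14.
The automatic bankruptcy stay from 2009-09-27 to 2009-11-07 tolled the period for 41 days, extending the deadline to 2010-11-24.
The other events in the timeline have no effect on the limitation period under the stated rules.

2010-11-24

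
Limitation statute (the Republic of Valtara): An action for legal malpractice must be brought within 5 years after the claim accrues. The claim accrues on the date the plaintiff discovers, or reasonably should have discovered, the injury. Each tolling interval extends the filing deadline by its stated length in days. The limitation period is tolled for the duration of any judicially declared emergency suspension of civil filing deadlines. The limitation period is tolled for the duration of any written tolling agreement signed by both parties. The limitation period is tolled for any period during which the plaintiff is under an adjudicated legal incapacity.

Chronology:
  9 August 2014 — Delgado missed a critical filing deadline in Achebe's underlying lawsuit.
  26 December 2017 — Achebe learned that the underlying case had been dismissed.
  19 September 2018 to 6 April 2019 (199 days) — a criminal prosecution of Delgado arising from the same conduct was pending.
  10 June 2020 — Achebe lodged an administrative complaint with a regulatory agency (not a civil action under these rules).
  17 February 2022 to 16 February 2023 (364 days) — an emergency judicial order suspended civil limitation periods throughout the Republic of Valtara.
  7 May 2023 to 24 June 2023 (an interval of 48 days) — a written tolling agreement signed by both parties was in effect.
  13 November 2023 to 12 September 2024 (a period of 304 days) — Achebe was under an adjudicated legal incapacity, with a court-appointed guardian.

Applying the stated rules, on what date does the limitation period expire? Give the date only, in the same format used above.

11 December 2024

Accrual is tied to discovery, so the period began on 26 December 2017 rather than on 9 August 2014 when the act occurred.
Adding the 5 years base period to 26 December 2017 gives a deadline of 26 December 2022, before any tolling.
Because the emergency suspension of filing deadlines ran from 17 February 2022 to 16 February 2023, the deadline is extended by 364 days to 25 December 2023.
The written tolling agreement from 7 May 2023 to 24 June 2023 tolled the period for 48 days, extending the deadline to 11 February 2024.
Because the plaintiff's legal incapacity ran from 13 November 2023 to 12 September 2024, the deadline is extended by 304 days to 11 December 2024.
The pending criminal prosecution from 19 September 2018 to 6 April 2019 does not toll the period, because no stated rule makes a criminal prosecution a tolling event.
None of the other events listed affects the running of the period under the stated rules.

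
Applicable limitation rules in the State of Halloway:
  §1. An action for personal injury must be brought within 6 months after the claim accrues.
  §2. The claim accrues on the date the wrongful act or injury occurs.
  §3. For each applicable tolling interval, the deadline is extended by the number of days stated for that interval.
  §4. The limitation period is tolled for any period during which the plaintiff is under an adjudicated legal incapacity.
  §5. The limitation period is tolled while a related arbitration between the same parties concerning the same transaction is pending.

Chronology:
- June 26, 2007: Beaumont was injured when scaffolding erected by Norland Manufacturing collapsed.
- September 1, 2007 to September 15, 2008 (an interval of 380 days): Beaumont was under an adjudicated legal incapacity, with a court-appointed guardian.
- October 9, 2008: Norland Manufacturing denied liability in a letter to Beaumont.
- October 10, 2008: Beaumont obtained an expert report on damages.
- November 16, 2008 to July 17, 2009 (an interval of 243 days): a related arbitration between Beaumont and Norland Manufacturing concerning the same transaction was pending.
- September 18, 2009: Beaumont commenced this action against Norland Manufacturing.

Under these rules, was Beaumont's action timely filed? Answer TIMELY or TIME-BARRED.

TIME-BARRED

The limitation period began to run on June 26, 2007.
6 months from June 26, 2007 is December 26, 2007.
Because the plaintiff's legal incapacity ran from September 1, 2007 to September 15, 2008, the deadline is extended by 380 days to January 9, 2009.
Because the pending related arbitration ran from November 16, 2008 to July 17, 2009, the deadline is extended by 243 days to September 9, 2009.
The other events in the timeline have no effect on the limitation period under the stated rules.
Filing on September 18, 2009 missed the September 9, 2009 deadline — the action is time-barred.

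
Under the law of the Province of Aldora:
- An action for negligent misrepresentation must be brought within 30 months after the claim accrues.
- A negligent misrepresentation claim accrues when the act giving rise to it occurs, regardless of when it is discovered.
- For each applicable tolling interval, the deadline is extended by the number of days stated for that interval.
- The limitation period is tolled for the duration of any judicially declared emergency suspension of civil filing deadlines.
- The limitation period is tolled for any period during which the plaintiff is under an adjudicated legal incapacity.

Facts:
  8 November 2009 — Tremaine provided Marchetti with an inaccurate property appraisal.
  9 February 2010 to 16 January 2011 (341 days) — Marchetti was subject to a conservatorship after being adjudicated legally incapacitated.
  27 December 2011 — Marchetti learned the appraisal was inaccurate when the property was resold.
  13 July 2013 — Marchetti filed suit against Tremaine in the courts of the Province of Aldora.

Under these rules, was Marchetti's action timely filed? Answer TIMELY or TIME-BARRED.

TIME-BARRED

Because the rule ties accrual to occurrence, the claim accrued on 8 November 2009, not on the 27 December 2011 discovery date.
The untolled deadline — 30 months after 8 November 2009 — is 8 May 2012.
The period was tolled for 341 days by the plaintiff's legal incapacity (9 February 2010 to 16 January 2011), pushing the deadline to 14 April 2013.
The 13 July 2013 filing falls after the 14 April 2013 deadline; the claim is time-barred.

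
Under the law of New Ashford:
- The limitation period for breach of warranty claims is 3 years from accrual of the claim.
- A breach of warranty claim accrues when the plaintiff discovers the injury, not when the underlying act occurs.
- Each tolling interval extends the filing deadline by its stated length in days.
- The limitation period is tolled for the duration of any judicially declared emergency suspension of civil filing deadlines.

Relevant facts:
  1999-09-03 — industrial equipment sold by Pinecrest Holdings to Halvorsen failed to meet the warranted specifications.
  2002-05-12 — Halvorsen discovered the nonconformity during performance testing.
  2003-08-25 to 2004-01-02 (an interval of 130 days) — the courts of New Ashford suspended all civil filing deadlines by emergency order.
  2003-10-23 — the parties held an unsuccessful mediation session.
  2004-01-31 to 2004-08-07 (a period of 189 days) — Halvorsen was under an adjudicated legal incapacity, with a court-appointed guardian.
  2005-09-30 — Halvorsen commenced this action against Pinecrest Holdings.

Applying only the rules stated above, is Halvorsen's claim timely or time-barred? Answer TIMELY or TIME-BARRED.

TIME-BARRED

Under the discovery rule, the claim accrued on 2002-05-12, when Halvorsen discovered the injury — not on the 1999-09-03 date of the underlying act.
The untolled deadline — 3 years after 2002-05-12 — is 2005-05-12.
Because the emergency suspension of filing deadlines ran from 2003-08-25 to 2004-01-02, the deadline is extended by 130 days to 2005-09-19.
No stated provision tolls the period for the plaintiff's incapacity, so the interval from 2004-01-31 to 2004-08-07 has no effect on the deadline.
Nothing else in the chronology tolls or restarts the period.
Filing on 2005-09-30 missed the 2005-09-19 deadline — the action is time-barred.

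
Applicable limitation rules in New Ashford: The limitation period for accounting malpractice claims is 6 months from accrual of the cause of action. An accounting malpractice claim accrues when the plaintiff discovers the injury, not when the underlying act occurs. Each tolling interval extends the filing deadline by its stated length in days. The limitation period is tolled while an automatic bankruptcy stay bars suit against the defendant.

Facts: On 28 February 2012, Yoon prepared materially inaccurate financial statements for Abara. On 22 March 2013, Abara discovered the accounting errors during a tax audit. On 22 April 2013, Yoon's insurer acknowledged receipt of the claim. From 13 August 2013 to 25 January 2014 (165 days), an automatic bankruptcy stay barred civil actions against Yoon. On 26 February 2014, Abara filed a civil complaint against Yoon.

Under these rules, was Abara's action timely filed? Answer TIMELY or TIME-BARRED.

TIMELY

Under the discovery rule, the claim accrued on 22 March 2013, when Abara discovered the injury — not on the 28 February 2012 date of the underlying act.
Adding the 6 months base period to 22 March 2013 gives a deadline of 22 September 2013, before any tolling.
Because the automatic bankruptcy stay ran from 13 August 2013 to 25 January 2014, the deadline is extended by 165 days to 6 March 2014.
Nothing else in the chronology tolls or restarts the period.
Filing on 26 February 2014 beat the 6 March 2014 deadline — the action is timely.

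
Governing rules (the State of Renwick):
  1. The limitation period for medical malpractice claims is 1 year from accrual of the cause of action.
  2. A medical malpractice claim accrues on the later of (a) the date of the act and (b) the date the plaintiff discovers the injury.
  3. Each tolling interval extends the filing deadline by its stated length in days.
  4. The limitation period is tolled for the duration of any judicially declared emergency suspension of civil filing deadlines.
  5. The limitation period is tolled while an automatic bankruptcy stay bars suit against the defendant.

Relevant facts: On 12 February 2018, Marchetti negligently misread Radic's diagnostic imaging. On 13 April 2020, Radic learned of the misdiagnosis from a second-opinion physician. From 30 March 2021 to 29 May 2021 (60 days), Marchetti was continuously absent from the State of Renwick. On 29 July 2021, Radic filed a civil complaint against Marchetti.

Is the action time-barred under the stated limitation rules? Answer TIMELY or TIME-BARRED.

Because discovery on 13 April 2020 post-dates the 12 February 2018 act, accrual under the later-of rule falls on 13 April 2020.
Adding the 1 year base period to 13 April 2020 gives a deadline of 13 April 2021, before any tolling.
The defendant's absence from the jurisdiction from 30 March 2021 to 29 May 2021 does not toll the period, because no stated rule makes the defendant's absence a tolling event.
The 29 July 2021 filing falls after the 13 April 2021 deadline; the claim is time-barred.

TIME-BARRED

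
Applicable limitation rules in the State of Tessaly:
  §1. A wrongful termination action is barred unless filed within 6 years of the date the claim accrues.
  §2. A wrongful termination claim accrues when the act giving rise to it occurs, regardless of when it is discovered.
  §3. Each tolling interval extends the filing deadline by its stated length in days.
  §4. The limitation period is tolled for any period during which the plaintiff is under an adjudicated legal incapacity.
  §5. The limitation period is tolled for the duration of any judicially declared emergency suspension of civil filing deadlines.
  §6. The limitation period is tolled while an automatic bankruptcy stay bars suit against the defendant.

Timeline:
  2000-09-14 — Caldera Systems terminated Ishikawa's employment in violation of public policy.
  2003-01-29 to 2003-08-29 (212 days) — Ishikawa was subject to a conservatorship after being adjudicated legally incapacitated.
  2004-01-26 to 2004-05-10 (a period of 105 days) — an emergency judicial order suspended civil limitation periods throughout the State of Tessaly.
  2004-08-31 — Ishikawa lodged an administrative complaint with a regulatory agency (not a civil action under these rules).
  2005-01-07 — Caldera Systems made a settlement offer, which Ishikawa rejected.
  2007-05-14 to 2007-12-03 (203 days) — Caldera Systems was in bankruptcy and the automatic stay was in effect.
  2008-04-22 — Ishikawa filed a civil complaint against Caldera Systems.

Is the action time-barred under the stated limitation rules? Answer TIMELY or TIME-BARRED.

TIME-BARRED

The claim accrued on 2000-09-14, when the wrongful act occurred.
The untolled deadline — 6 years after 2000-09-14 — is 2006-09-14.
The plaintiff's legal incapacity from 2003-01-29 to 2003-08-29 tolled the period for 212 days, extending the deadline to 2007-04-14.
The emergency suspension of filing deadlines from 2004-01-26 to 2004-05-10 tolled the period for 105 days, extending the deadline to 2007-07-28.
The period was tolled for 203 days by the automatic bankruptcy stay (2007-05-14 to 2007-12-03), pushing the deadline to 2008-02-16.
None of the other events listed affects the running of the period under the stated rules.
Filing on 2008-04-22 missed the 2008-02-16 deadline — the action is time-barred.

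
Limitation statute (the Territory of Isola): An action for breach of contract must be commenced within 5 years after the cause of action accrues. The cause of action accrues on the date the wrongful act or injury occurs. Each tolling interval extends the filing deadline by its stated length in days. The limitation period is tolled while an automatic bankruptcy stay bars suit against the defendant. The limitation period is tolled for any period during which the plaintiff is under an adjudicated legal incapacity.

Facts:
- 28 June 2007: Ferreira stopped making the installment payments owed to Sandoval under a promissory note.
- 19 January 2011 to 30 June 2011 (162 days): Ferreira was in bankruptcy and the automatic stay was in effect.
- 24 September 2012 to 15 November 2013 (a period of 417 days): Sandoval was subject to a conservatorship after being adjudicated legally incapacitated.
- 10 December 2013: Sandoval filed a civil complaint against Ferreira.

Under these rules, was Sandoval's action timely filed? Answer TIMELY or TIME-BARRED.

TIMELY

The limitation period began to run on 28 June 2007.
5 years from 28 June 2007 is 28 June 2012.
The period was tolled for 162 days by the automatic bankruptcy stay (19 January 2011 to 30 June 2011), pushing the deadline to 7 December 2012.
Because the plaintiff's legal incapacity ran from 24 September 2012 to 15 November 2013, the deadline is extended by 417 days to 28 January 2014.
The 10 December 2013 filing precedes the 28 January 2014 deadline; the claim is timely.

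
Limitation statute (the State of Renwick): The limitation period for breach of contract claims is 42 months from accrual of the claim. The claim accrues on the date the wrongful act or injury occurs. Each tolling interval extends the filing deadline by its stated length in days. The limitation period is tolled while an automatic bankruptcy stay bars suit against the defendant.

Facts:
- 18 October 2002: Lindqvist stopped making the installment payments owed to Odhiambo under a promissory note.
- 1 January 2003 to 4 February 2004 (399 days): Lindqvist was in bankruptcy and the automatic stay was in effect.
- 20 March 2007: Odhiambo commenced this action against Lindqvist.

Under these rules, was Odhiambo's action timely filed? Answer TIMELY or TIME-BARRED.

The limitation period began to run on 18 October 2002.
42 months from 18 October 2002 is 18 April 2006.
The period was tolled for 399 days by the automatic bankruptcy stay (1 January 2003 to 4 February 2004), pushing the deadline to 22 May 2007.
The 20 March 2007 filing precedes the 22 May 2007 deadline; the claim is timely.

TIMELY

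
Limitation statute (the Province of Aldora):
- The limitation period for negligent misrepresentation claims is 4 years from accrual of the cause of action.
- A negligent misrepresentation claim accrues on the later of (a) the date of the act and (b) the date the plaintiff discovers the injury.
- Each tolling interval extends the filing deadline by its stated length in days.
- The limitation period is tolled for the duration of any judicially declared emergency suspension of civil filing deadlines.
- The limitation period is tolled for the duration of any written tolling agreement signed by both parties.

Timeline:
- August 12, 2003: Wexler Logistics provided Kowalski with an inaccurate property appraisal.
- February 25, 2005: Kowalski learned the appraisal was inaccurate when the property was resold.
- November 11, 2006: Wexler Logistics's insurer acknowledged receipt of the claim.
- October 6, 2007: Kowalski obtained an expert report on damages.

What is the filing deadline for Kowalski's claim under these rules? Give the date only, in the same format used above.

February 25, 2009

The claim accrued on February 25, 2005 — the later of the August 12, 2003 act and the February 25, 2005 discovery.
4 years from February 25, 2005 is February 25, 2009.
The other events in the timeline have no effect on the limitation period under the stated rules.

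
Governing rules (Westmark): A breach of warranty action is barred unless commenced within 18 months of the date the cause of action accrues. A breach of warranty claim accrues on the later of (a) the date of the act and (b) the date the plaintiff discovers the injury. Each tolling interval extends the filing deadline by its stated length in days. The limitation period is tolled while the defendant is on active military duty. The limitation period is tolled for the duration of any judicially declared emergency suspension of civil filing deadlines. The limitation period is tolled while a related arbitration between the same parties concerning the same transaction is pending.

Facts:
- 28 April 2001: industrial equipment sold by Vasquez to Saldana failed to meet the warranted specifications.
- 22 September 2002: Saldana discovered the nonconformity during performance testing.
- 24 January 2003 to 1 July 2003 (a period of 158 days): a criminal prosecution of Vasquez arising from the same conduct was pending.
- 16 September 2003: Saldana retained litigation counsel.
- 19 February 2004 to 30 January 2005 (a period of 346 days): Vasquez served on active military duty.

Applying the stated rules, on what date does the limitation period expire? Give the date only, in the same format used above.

Taking the later of the act (28 April 2001) and discovery (22 September 2002), the claim accrued on 22 September 2002.
The untolled deadline — 18 months after 22 September 2002 — is 22 March 2004.
The period was tolled for 346 days by the defendant's active military service (19 February 2004 to 30 January 2005), pushing the deadline to 3 March 2005.
No stated provision tolls the period for a criminal prosecution, so the interval from 24 January 2003 to 1 July 2003 has no effect on the deadline.
Nothing else in the chronology tolls or restarts the period.

3 March 2005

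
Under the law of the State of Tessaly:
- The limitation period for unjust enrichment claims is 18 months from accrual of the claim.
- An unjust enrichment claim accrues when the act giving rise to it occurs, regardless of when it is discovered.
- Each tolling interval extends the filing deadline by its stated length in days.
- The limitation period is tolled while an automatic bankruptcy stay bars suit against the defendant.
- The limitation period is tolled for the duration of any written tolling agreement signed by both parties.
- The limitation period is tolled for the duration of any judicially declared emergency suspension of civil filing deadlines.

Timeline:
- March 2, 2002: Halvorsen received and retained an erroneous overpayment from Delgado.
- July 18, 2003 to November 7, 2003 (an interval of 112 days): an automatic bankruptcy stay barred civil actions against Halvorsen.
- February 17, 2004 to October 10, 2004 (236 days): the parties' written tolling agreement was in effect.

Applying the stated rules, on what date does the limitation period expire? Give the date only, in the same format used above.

December 23, 2003

The claim accrued on March 2, 2002, when the wrongful act occurred.
18 months from March 2, 2002 is September 2, 2003.
Because the automatic bankruptcy stay ran from July 18, 2003 to November 7, 2003, the deadline is extended by 112 days to December 23, 2003.
The written tolling agreement starting February 17, 2004 came too late — the period had run on December 23, 2003 — and so does not extend the deadline.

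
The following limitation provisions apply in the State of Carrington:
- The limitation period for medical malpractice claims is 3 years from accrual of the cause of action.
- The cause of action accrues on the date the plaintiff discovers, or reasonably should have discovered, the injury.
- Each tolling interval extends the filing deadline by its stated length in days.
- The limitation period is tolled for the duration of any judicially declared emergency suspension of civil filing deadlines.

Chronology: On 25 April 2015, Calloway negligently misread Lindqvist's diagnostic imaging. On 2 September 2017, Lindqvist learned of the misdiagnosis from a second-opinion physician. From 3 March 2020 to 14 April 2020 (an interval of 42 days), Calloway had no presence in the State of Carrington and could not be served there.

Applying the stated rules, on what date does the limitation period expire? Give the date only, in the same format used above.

The claim did not accrue until Lindqvist discovered the injury on 2 September 2017; the 25 April 2015 act date does not start the clock under the stated rule.
Adding the 3 years base period to 2 September 2017 gives a deadline of 2 September 2020, before any tolling.
Although the defendant's absence ran from 3 March 2020 to 14 April 2020, the stated rules do not make that a tolling event, so it is disregarded.

2 September 2020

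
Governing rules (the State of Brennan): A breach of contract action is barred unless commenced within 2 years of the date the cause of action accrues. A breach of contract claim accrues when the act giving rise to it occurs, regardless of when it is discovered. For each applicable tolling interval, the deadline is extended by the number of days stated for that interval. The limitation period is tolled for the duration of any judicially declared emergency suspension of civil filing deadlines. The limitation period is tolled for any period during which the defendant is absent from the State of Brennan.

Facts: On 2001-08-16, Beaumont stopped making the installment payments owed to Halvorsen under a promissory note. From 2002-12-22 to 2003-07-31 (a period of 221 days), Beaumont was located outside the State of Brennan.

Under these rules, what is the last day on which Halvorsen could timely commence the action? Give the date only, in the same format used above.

The cause of action accrued on 2001-08-16, the date of the act.
The untolled deadline — 2 years after 2001-08-16 — is 2003-08-16.
The period was tolled for 221 days by the defendant's absence from the jurisdiction (2002-12-22 to 2003-07-31), pushing the deadline to 2004-03-24.

2004-03-24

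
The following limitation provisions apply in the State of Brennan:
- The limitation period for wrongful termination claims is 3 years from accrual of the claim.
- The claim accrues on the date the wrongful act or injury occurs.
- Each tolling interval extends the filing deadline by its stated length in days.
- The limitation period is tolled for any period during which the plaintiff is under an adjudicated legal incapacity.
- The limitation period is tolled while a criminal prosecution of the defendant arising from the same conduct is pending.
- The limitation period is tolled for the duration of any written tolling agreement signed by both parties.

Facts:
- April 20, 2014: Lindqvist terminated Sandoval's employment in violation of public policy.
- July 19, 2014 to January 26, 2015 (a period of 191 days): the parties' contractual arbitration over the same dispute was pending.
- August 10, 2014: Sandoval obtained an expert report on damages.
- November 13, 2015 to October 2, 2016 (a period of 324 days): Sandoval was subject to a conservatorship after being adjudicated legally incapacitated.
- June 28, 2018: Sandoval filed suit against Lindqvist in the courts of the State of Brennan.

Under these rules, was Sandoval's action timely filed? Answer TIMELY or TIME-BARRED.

The limitation period began to run on April 20, 2014.
3 years from April 20, 2014 is April 20, 2017.
Because the plaintiff's legal incapacity ran from November 13, 2015 to October 2, 2016, the deadline is extended by 324 days to March 10, 2018.
No stated provision tolls the period for a pending arbitration, so the interval from July 19, 2014 to January 26, 2015 has no effect on the deadline.
None of the other events listed affects the running of the period under the stated rules.
Sandoval filed on June 28, 2018, after the March 10, 2018 deadline, so the action is time-barred.

TIME-BARRED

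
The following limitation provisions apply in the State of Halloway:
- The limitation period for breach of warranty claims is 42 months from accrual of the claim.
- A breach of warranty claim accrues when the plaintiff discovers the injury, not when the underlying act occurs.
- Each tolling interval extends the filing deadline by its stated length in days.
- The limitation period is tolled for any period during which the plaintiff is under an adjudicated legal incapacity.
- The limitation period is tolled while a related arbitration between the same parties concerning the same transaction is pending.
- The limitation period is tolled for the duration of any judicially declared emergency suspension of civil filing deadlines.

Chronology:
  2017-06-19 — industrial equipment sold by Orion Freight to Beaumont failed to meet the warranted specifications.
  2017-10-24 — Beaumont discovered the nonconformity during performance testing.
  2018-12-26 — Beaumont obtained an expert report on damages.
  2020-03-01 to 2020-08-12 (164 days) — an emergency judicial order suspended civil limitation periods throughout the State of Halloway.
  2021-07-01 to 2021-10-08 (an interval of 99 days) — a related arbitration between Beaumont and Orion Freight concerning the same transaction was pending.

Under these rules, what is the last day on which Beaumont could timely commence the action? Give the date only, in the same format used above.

2022-01-12

Accrual is tied to discovery, so the period began on 2017-10-24 rather than on 2017-06-19 when the act occurred.
The untolled deadline — 42 months after 2017-10-24 — is 2021-04-24.
Because the emergency suspension of filing deadlines ran from 2020-03-01 to 2020-08-12, the deadline is extended by 164 days to 2021-10-05.
Because the pending related arbitration ran from 2021-07-01 to 2021-10-08, the deadline is extended by 99 days to 2022-01-12.
The other events in the timeline have no effect on the limitation period under the stated rules.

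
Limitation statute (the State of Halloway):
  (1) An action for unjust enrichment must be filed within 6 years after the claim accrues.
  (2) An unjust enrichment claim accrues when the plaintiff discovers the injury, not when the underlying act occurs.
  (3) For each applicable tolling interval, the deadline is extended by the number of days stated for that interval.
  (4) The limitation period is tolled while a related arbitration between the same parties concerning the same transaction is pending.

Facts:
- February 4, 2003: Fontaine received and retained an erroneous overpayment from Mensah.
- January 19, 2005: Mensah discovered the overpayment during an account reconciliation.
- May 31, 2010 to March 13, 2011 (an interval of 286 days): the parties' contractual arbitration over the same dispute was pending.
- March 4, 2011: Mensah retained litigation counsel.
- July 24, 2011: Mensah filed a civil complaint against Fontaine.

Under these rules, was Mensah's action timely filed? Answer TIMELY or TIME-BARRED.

Accrual is tied to discovery, so the period began on January 19, 2005 rather than on February 4, 2003 when the act occurred.
The untolled deadline — 6 years after January 19, 2005 — is January 19, 2011.
The pending related arbitration from May 31, 2010 to March 13, 2011 tolled the period for 286 days, extending the deadline to November 1, 2011.
Nothing else in the chronology tolls or restarts the period.
The July 24, 2011 filing precedes the November 1, 2011 deadline; the claim is timely.

TIMELY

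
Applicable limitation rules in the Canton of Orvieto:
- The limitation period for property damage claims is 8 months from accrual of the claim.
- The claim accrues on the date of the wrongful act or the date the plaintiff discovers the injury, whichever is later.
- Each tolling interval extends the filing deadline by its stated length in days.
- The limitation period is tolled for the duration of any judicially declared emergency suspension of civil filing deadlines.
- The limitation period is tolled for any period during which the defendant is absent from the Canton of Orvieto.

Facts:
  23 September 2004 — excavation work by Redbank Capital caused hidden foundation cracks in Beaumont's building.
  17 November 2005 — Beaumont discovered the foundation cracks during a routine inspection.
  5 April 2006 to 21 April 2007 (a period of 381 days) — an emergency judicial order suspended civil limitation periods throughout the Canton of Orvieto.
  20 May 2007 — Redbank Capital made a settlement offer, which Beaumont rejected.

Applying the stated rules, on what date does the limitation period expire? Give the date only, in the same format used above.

Because discovery on 17 November 2005 post-dates the 23 September 2004 act, accrual under the later-of rule falls on 17 November 2005.
8 months from 17 November 2005 is 17 July 2006.
The emergency suspension of filing deadlines from 5 April 2006 to 21 April 2007 tolled the period for 381 days, extending the deadline to 2 August 2007.
None of the other events listed affects the running of the period under the stated rules.

2 August 2007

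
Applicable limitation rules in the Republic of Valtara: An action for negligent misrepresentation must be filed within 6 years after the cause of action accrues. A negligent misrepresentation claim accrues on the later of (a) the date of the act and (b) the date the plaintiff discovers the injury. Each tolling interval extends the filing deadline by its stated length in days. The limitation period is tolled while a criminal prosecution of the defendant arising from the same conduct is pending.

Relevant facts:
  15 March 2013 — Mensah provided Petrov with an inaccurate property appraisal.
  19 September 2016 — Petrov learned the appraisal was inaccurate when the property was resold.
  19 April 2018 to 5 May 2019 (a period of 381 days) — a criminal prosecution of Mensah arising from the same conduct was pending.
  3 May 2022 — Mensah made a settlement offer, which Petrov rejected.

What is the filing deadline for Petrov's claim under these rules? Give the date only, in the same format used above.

The claim accrued on 19 September 2016 — the later of the 15 March 2013 act and the 19 September 2016 discovery.
6 years from 19 September 2016 is 19 September 2022.
Because the pending criminal prosecution ran from 19 April 2018 to 5 May 2019, the deadline is extended by 381 days to 5 October 2023.
Nothing else in the chronology tolls or restarts the period.

5 October 2023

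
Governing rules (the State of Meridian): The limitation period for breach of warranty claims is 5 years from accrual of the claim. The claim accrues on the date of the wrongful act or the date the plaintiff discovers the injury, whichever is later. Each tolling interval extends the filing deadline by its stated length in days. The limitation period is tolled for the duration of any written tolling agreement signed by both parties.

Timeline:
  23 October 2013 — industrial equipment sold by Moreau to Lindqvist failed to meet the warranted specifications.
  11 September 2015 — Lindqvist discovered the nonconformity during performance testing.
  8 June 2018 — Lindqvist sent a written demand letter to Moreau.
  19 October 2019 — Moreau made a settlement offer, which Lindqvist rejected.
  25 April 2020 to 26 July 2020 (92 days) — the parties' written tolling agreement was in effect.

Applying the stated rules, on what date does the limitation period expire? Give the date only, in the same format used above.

12 December 2020

The claim accrued on 11 September 2015 — the later of the 23 October 2013 act and the 11 September 2015 discovery.
Adding the 5 years base period to 11 September 2015 gives a deadline of 11 September 2020, before any tolling.
Because the written tolling agreement ran from 25 April 2020 to 26 July 2020, the deadline is extended by 92 days to 12 December 2020.
The other events in the timeline have no effect on the limitation period under the stated rules.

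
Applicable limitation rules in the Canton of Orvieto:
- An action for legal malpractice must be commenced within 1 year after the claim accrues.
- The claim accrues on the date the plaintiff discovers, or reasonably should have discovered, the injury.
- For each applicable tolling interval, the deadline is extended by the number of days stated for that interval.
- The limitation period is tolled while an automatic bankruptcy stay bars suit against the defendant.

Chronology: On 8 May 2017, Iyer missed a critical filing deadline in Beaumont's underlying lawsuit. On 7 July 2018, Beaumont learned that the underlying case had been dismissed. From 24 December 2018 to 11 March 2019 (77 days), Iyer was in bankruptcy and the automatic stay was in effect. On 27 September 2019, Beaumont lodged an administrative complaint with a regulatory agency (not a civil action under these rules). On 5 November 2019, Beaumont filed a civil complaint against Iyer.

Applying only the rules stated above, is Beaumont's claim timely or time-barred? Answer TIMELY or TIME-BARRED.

Accrual is tied to discovery, so the period began on 7 July 2018 rather than on 8 May 2017 when the act occurred.
The untolled deadline — 1 year after 7 July 2018 — is 7 July 2019.
The automatic bankruptcy stay from 24 December 2018 to 11 March 2019 tolled the period for 77 days, extending the deadline to 22 September 2019.
Nothing else in the chronology tolls or restarts the period.
The 5 November 2019 filing falls after the 22 September 2019 deadline; the claim is time-barred.

TIME-BARRED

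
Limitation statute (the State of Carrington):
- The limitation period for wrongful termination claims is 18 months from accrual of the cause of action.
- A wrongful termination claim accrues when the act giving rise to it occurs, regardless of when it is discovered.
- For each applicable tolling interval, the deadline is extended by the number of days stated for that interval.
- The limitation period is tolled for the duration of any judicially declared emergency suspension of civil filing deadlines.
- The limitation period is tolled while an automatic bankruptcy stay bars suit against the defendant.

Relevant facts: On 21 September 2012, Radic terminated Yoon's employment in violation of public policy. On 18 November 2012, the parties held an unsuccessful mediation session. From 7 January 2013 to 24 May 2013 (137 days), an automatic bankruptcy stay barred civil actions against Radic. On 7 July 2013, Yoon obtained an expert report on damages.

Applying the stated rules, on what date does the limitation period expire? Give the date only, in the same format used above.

5 August 2014

The claim accrued on 21 September 2012, when the wrongful act occurred.
Adding the 18 months base period to 21 September 2012 gives a deadline of 21 March 2014, before any tolling.
The automatic bankruptcy stay from 7 January 2013 to 24 May 2013 tolled the period for 137 days, extending the deadline to 5 August 2014.
The other events in the timeline have no effect on the limitation period under the stated rules.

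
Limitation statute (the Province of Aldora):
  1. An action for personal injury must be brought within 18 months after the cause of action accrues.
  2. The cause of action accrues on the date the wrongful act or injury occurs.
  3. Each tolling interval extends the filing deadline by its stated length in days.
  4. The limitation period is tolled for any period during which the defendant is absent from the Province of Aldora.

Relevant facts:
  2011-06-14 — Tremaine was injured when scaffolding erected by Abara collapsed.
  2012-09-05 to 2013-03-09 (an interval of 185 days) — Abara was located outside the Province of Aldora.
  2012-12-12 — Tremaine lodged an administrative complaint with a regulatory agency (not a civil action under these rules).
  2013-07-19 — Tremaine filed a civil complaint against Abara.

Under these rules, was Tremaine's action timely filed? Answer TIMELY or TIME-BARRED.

TIME-BARRED

The cause of action accrued on 2011-06-14, the date of the act.
The untolled deadline — 18 months after 2011-06-14 — is 2012-12-14.
The defendant's absence from the jurisdiction from 2012-09-05 to 2013-03-09 tolled the period for 185 days, extending the deadline to 2013-06-17.
None of the other events listed affects the running of the period under the stated rules.
Tremaine filed on 2013-07-19, after the 2013-06-17 deadline, so the action is time-barred.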